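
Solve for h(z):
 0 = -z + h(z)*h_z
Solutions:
 h(z) = -sqrt(C1 + z^2)
 h(z) = sqrt(C1 + z^2)


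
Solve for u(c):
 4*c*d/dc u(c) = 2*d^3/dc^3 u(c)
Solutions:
 u(c) = C1 + Integral(C2*airyai(2^(1/3)*c) + C3*airybi(2^(1/3)*c), c)


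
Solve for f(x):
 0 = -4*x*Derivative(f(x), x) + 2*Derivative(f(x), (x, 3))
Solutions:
 f(x) = C1 + Integral(C2*airyai(2^(1/3)*x) + C3*airybi(2^(1/3)*x), x)


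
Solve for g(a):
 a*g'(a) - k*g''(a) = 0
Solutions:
 g(a) = C1 + C2*erf(sqrt(2)*a*sqrt(-1/k)/2)/sqrt(-1/k)


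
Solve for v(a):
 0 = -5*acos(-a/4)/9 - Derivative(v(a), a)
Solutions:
 v(a) = C1 - 5*a*acos(-a/4)/9 - 5*sqrt(16 - a^2)/9


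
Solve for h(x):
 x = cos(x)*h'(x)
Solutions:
 h(x) = C1 + Integral(x/cos(x), x)


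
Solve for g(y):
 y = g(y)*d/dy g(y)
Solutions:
 g(y) = -sqrt(C1 + y^2)
 g(y) = sqrt(C1 + y^2)


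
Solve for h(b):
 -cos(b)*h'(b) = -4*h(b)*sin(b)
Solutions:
 h(b) = C1/cos(b)^4


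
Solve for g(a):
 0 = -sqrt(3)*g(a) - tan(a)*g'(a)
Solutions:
 g(a) = C1/sin(a)^(sqrt(3))


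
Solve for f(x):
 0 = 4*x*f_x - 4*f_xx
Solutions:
 f(x) = C1 + C2*erfi(sqrt(2)*x/2)


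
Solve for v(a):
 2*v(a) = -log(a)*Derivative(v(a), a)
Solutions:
 v(a) = C1*exp(-2*li(a))


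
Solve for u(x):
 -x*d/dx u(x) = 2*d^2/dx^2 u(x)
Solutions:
 u(x) = C1 + C2*erf(x/2)


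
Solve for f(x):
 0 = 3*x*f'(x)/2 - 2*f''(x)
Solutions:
 f(x) = C1 + C2*erfi(sqrt(6)*x/4)


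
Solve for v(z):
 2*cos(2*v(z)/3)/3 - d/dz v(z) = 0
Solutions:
 -2*z/3 - 3*log(sin(2*v(z)/3) - 1)/4 + 3*log(sin(2*v(z)/3) + 1)/4 = C1


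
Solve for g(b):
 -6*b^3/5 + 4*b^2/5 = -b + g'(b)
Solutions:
 g(b) = C1 - 3*b^4/10 + 4*b^3/15 + b^2/2


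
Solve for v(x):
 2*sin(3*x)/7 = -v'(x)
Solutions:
 v(x) = C1 + 2*cos(3*x)/21


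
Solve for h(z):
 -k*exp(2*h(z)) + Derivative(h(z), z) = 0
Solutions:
 h(z) = log(-sqrt(-1/(C1 + k*z))) - log(2)/2
 h(z) = log(-1/(C1 + k*z))/2 - log(2)/2


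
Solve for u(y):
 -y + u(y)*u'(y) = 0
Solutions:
 u(y) = -sqrt(C1 + y^2)
 u(y) = sqrt(C1 + y^2)


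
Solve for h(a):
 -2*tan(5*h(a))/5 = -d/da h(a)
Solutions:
 h(a) = -asin(C1*exp(2*a))/5 + pi/5
 h(a) = asin(C1*exp(2*a))/5


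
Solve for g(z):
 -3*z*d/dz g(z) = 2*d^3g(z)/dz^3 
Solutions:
 g(z) = C1 + Integral(C2*airyai(-2^(2/3)*3^(1/3)*z/2) + C3*airybi(-2^(2/3)*3^(1/3)*z/2), z)


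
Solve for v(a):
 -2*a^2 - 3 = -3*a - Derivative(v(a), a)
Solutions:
 v(a) = C1 + 2*a^3/3 - 3*a^2/2 + 3*a


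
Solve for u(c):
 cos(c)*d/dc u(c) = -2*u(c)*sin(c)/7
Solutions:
 u(c) = C1*cos(c)^(2/7)


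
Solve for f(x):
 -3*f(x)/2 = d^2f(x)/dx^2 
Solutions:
 f(x) = C1*sin(sqrt(6)*x/2) + C2*cos(sqrt(6)*x/2)


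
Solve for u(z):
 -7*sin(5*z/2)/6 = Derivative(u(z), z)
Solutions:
 u(z) = C1 + 7*cos(5*z/2)/15


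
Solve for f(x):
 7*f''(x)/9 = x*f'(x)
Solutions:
 f(x) = C1 + C2*erfi(3*sqrt(14)*x/14)


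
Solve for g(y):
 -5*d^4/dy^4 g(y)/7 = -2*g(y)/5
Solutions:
 g(y) = C1*exp(-14^(1/4)*sqrt(5)*y/5) + C2*exp(14^(1/4)*sqrt(5)*y/5) + C3*sin(14^(1/4)*sqrt(5)*y/5) + C4*cos(14^(1/4)*sqrt(5)*y/5)


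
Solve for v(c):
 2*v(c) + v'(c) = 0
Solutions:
 v(c) = C1*exp(-2*c)


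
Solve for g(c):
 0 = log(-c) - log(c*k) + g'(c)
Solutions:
 g(c) = C1 + c*log(-k)


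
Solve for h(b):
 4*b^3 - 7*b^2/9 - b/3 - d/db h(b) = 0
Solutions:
 h(b) = C1 + b^4 - 7*b^3/27 - b^2/6


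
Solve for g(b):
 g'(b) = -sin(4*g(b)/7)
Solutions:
 b + 7*log(cos(4*g(b)/7) - 1)/8 - 7*log(cos(4*g(b)/7) + 1)/8 = C1


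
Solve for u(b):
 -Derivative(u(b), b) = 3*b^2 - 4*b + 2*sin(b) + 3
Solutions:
 u(b) = C1 - b^3 + 2*b^2 - 3*b + 2*cos(b)


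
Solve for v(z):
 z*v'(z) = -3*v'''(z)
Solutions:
 v(z) = C1 + Integral(C2*airyai(-3^(2/3)*z/3) + C3*airybi(-3^(2/3)*z/3), z)


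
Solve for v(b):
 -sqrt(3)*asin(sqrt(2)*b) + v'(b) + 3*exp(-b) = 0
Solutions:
 v(b) = C1 + sqrt(3)*b*asin(sqrt(2)*b) + sqrt(6)*sqrt(1 - 2*b^2)/2 + 3*exp(-b)


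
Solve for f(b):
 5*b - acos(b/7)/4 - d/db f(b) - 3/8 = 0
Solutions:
 f(b) = C1 + 5*b^2/2 - b*acos(b/7)/4 - 3*b/8 + sqrt(49 - b^2)/4


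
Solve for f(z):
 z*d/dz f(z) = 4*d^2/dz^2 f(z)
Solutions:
 f(z) = C1 + C2*erfi(sqrt(2)*z/4)


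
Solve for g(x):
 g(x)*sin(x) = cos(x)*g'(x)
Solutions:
 g(x) = C1/cos(x)


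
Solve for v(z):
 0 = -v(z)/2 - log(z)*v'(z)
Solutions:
 v(z) = C1*exp(-li(z)/2)


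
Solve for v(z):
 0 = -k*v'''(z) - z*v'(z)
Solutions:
 v(z) = C1 + Integral(C2*airyai(z*(-1/k)^(1/3)) + C3*airybi(z*(-1/k)^(1/3)), z)


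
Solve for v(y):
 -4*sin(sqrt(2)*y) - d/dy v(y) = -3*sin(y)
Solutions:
 v(y) = C1 - 3*cos(y) + 2*sqrt(2)*cos(sqrt(2)*y)


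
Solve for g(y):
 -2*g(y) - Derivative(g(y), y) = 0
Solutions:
 g(y) = C1*exp(-2*y)


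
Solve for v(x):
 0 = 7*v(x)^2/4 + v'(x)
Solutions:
 v(x) = 4/(C1 + 7*x)


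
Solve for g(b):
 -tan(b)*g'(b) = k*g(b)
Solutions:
 g(b) = C1*exp(-k*log(sin(b)))


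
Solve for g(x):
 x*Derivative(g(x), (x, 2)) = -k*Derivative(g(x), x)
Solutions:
 g(x) = C1 + x^(1 - re(k))*(C2*sin(log(x)*Abs(im(k))) + C3*cos(log(x)*im(k)))


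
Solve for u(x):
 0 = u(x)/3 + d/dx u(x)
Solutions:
 u(x) = C1*exp(-x/3)


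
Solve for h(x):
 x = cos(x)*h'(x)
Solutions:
 h(x) = C1 + Integral(x/cos(x), x)


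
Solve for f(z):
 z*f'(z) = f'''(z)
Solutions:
 f(z) = C1 + Integral(C2*airyai(z) + C3*airybi(z), z)


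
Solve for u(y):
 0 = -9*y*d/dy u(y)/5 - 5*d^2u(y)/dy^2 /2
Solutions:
 u(y) = C1 + C2*erf(3*y/5)


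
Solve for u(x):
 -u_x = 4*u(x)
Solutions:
 u(x) = C1*exp(-4*x)


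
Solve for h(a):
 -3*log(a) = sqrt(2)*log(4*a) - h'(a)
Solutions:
 h(a) = C1 + sqrt(2)*a*log(a) + 3*a*log(a) - 3*a - sqrt(2)*a + 2*sqrt(2)*a*log(2)


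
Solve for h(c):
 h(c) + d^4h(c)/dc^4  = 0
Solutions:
 h(c) = (C1*sin(sqrt(2)*c/2) + C2*cos(sqrt(2)*c/2))*exp(-sqrt(2)*c/2) + (C3*sin(sqrt(2)*c/2) + C4*cos(sqrt(2)*c/2))*exp(sqrt(2)*c/2)


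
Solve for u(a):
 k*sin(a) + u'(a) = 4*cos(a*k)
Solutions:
 u(a) = C1 + k*cos(a) + 4*sin(a*k)/k


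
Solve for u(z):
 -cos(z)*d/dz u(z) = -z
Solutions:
 u(z) = C1 + Integral(z/cos(z), z)


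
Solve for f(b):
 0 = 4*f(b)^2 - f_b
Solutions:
 f(b) = -1/(C1 + 4*b)


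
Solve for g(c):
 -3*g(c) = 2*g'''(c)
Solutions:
 g(c) = C3*exp(-2^(2/3)*3^(1/3)*c/2) + (C1*sin(2^(2/3)*3^(5/6)*c/4) + C2*cos(2^(2/3)*3^(5/6)*c/4))*exp(2^(2/3)*3^(1/3)*c/4)


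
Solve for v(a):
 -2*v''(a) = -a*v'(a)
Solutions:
 v(a) = C1 + C2*erfi(a/2)


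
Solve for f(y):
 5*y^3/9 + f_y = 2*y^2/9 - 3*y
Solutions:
 f(y) = C1 - 5*y^4/36 + 2*y^3/27 - 3*y^2/2


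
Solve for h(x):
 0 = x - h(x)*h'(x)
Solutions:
 h(x) = -sqrt(C1 + x^2)
 h(x) = sqrt(C1 + x^2)


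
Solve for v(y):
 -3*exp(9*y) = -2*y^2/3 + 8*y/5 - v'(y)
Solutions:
 v(y) = C1 - 2*y^3/9 + 4*y^2/5 + exp(9*y)/3


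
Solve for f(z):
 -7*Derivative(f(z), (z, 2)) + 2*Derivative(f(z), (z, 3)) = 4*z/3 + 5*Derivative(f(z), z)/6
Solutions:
 f(z) = C1 + C2*exp(z*(21 - sqrt(501))/12) + C3*exp(z*(21 + sqrt(501))/12) - 4*z^2/5 + 336*z/25


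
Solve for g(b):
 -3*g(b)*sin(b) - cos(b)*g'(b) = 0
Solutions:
 g(b) = C1*cos(b)^3


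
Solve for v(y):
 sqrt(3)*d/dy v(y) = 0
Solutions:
 v(y) = C1


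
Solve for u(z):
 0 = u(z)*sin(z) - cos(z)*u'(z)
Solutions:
 u(z) = C1/cos(z)


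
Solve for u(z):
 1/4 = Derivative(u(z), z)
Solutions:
 u(z) = C1 + z/4


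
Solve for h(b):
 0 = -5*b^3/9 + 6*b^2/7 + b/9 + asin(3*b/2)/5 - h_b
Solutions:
 h(b) = C1 - 5*b^4/36 + 2*b^3/7 + b^2/18 + b*asin(3*b/2)/5 + sqrt(4 - 9*b^2)/15


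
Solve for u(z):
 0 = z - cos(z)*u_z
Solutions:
 u(z) = C1 + Integral(z/cos(z), z)


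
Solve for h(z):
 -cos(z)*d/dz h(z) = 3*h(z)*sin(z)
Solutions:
 h(z) = C1*cos(z)^3


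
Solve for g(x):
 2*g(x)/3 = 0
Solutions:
 g(x) = 0


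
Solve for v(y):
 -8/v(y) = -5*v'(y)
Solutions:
 v(y) = -sqrt(C1 + 80*y)/5
 v(y) = sqrt(C1 + 80*y)/5


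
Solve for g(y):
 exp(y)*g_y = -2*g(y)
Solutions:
 g(y) = C1*exp(2*exp(-y))


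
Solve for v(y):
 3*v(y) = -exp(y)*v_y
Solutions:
 v(y) = C1*exp(3*exp(-y))


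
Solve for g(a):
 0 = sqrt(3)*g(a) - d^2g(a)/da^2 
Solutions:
 g(a) = C1*exp(-3^(1/4)*a) + C2*exp(3^(1/4)*a)


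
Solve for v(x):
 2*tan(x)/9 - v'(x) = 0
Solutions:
 v(x) = C1 - 2*log(cos(x))/9


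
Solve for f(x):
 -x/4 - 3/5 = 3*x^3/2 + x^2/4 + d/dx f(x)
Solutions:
 f(x) = C1 - 3*x^4/8 - x^3/12 - x^2/8 - 3*x/5


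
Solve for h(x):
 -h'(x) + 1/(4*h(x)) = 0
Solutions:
 h(x) = -sqrt(C1 + 2*x)/2
 h(x) = sqrt(C1 + 2*x)/2


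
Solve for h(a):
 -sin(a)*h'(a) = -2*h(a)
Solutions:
 h(a) = C1*(cos(a) - 1)/(cos(a) + 1)


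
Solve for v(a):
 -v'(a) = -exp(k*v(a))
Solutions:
 v(a) = Piecewise((log(-1/(C1*k + a*k))/k, Ne(k, 0)), (nan, True))
 v(a) = Piecewise((C1 + a, Eq(k, 0)), (nan, True))


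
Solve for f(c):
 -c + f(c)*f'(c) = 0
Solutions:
 f(c) = -sqrt(C1 + c^2)
 f(c) = sqrt(C1 + c^2)


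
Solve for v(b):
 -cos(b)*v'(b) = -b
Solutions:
 v(b) = C1 + Integral(b/cos(b), b)


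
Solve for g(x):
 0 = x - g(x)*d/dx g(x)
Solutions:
 g(x) = -sqrt(C1 + x^2)
 g(x) = sqrt(C1 + x^2)


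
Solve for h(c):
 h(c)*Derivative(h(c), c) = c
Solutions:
 h(c) = -sqrt(C1 + c^2)
 h(c) = sqrt(C1 + c^2)


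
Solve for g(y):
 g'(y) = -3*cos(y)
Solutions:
 g(y) = C1 - 3*sin(y)


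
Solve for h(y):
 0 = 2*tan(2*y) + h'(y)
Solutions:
 h(y) = C1 + log(cos(2*y))


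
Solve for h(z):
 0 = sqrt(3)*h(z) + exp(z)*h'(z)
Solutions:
 h(z) = C1*exp(sqrt(3)*exp(-z))


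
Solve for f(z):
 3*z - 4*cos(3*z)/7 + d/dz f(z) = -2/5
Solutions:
 f(z) = C1 - 3*z^2/2 - 2*z/5 + 4*sin(3*z)/21


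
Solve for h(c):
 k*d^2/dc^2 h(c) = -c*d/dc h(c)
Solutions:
 h(c) = C1 + C2*sqrt(k)*erf(sqrt(2)*c*sqrt(1/k)/2)


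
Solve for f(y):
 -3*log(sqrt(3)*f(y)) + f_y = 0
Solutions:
 -2*Integral(1/(2*log(_y) + log(3)), (_y, f(y)))/3 = C1 - y


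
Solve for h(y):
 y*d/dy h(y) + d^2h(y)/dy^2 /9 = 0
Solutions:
 h(y) = C1 + C2*erf(3*sqrt(2)*y/2)


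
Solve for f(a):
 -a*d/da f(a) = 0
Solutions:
 f(a) = C1


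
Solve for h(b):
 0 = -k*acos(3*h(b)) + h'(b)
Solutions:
 Integral(1/acos(3*_y), (_y, h(b))) = C1 + b*k


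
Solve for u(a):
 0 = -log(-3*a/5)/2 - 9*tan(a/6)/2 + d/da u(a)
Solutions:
 u(a) = C1 + a*log(-a)/2 - a*log(5) - a/2 + a*log(15)/2 - 27*log(cos(a/6))


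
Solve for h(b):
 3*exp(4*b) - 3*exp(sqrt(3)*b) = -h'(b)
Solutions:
 h(b) = C1 - 3*exp(4*b)/4 + sqrt(3)*exp(sqrt(3)*b)


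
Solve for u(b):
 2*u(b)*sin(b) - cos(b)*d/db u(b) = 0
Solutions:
 u(b) = C1/cos(b)^2


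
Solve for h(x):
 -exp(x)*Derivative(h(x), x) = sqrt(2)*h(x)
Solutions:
 h(x) = C1*exp(sqrt(2)*exp(-x))


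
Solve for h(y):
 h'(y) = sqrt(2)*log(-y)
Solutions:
 h(y) = C1 + sqrt(2)*y*log(-y) - sqrt(2)*y


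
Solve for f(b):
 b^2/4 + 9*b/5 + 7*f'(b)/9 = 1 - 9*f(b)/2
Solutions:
 f(b) = C1*exp(-81*b/14) - b^2/18 - 1388*b/3645 + 85042/295245


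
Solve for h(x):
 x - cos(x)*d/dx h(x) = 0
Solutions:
 h(x) = C1 + Integral(x/cos(x), x)


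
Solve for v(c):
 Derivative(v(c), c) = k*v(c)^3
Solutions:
 v(c) = -sqrt(2)*sqrt(-1/(C1 + c*k))/2
 v(c) = sqrt(2)*sqrt(-1/(C1 + c*k))/2


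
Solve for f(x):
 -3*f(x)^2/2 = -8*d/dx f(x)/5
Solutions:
 f(x) = -16/(C1 + 15*x)


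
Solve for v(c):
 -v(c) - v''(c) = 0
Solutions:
 v(c) = C1*sin(c) + C2*cos(c)


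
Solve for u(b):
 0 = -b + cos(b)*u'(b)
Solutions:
 u(b) = C1 + Integral(b/cos(b), b)


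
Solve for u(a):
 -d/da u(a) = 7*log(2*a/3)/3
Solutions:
 u(a) = C1 - 7*a*log(a)/3 - 7*a*log(2)/3 + 7*a/3 + 7*a*log(3)/3


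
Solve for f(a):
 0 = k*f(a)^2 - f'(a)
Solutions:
 f(a) = -1/(C1 + a*k)


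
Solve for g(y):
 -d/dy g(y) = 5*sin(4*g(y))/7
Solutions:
 5*y/7 + log(cos(4*g(y)) - 1)/8 - log(cos(4*g(y)) + 1)/8 = C1


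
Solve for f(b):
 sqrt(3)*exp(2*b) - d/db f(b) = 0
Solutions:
 f(b) = C1 + sqrt(3)*exp(2*b)/2


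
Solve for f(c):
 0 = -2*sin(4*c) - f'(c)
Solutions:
 f(c) = C1 + cos(4*c)/2


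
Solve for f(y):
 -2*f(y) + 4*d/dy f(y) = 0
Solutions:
 f(y) = C1*exp(y/2)


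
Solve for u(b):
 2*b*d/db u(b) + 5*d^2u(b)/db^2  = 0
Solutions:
 u(b) = C1 + C2*erf(sqrt(5)*b/5)


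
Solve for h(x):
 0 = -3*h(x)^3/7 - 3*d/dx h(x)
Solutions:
 h(x) = -sqrt(14)*sqrt(-1/(C1 - x))/2
 h(x) = sqrt(14)*sqrt(-1/(C1 - x))/2


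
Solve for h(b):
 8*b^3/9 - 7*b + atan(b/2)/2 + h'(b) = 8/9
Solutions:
 h(b) = C1 - 2*b^4/9 + 7*b^2/2 - b*atan(b/2)/2 + 8*b/9 + log(b^2 + 4)/2


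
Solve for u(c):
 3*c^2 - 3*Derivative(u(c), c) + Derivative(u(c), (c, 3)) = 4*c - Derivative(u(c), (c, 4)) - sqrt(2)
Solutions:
 u(c) = C1 + C2*exp(-c*(2*2^(1/3)/(9*sqrt(77) + 79)^(1/3) + 4 + 2^(2/3)*(9*sqrt(77) + 79)^(1/3))/12)*sin(2^(1/3)*sqrt(3)*c*(-2^(1/3)*(9*sqrt(77) + 79)^(1/3) + 2/(9*sqrt(77) + 79)^(1/3))/12) + C3*exp(-c*(2*2^(1/3)/(9*sqrt(77) + 79)^(1/3) + 4 + 2^(2/3)*(9*sqrt(77) + 79)^(1/3))/12)*cos(2^(1/3)*sqrt(3)*c*(-2^(1/3)*(9*sqrt(77) + 79)^(1/3) + 2/(9*sqrt(77) + 79)^(1/3))/12) + C4*exp(c*(-2 + 2*2^(1/3)/(9*sqrt(77) + 79)^(1/3) + 2^(2/3)*(9*sqrt(77) + 79)^(1/3))/6) + c^3/3 - 2*c^2/3 + sqrt(2)*c/3 + 2*c/3


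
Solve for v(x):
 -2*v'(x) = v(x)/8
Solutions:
 v(x) = C1*exp(-x/16)


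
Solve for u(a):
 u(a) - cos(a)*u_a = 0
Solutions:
 u(a) = C1*sqrt(sin(a) + 1)/sqrt(sin(a) - 1)


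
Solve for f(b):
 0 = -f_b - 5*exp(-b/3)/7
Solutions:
 f(b) = C1 + 15*exp(-b/3)/7


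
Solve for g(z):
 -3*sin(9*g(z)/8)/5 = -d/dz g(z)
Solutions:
 -3*z/5 + 4*log(cos(9*g(z)/8) - 1)/9 - 4*log(cos(9*g(z)/8) + 1)/9 = C1


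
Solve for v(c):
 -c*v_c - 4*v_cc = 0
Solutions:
 v(c) = C1 + C2*erf(sqrt(2)*c/4)


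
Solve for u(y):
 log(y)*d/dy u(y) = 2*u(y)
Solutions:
 u(y) = C1*exp(2*li(y))


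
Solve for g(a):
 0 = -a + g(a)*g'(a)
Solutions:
 g(a) = -sqrt(C1 + a^2)
 g(a) = sqrt(C1 + a^2)


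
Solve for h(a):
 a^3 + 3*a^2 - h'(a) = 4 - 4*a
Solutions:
 h(a) = C1 + a^4/4 + a^3 + 2*a^2 - 4*a


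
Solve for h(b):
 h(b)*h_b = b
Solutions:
 h(b) = -sqrt(C1 + b^2)
 h(b) = sqrt(C1 + b^2)


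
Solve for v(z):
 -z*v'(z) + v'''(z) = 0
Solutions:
 v(z) = C1 + Integral(C2*airyai(z) + C3*airybi(z), z)


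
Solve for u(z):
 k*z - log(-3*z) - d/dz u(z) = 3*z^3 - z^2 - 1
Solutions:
 u(z) = C1 + k*z^2/2 - 3*z^4/4 + z^3/3 - z*log(-z) + z*(2 - log(3))


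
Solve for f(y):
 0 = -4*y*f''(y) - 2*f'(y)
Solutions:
 f(y) = C1 + C2*sqrt(y)


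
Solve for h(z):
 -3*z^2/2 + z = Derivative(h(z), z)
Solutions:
 h(z) = C1 - z^3/2 + z^2/2


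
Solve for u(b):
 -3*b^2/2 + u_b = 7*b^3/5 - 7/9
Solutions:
 u(b) = C1 + 7*b^4/20 + b^3/2 - 7*b/9


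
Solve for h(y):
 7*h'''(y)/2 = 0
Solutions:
 h(y) = C1 + C2*y + C3*y^2


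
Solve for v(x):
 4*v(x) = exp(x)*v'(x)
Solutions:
 v(x) = C1*exp(-4*exp(-x))


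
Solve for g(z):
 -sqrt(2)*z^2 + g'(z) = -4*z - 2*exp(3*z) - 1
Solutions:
 g(z) = C1 + sqrt(2)*z^3/3 - 2*z^2 - z - 2*exp(3*z)/3


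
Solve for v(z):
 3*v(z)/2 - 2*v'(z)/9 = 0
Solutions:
 v(z) = C1*exp(27*z/4)


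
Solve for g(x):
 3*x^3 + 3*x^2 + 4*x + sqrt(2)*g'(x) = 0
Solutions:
 g(x) = C1 - 3*sqrt(2)*x^4/8 - sqrt(2)*x^3/2 - sqrt(2)*x^2


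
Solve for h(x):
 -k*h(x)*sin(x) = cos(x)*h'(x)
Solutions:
 h(x) = C1*exp(k*log(cos(x)))


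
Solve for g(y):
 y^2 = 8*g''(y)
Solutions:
 g(y) = C1 + C2*y + y^4/96


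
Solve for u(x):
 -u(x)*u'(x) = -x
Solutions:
 u(x) = -sqrt(C1 + x^2)
 u(x) = sqrt(C1 + x^2)


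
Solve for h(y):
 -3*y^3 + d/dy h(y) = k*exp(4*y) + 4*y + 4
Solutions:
 h(y) = C1 + k*exp(4*y)/4 + 3*y^4/4 + 2*y^2 + 4*y


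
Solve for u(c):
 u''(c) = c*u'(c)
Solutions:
 u(c) = C1 + C2*erfi(sqrt(2)*c/2)


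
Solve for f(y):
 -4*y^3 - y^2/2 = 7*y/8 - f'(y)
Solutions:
 f(y) = C1 + y^4 + y^3/6 + 7*y^2/16


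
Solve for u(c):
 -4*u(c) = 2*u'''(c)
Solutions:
 u(c) = C3*exp(-2^(1/3)*c) + (C1*sin(2^(1/3)*sqrt(3)*c/2) + C2*cos(2^(1/3)*sqrt(3)*c/2))*exp(2^(1/3)*c/2)


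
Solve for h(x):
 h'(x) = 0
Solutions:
 h(x) = C1


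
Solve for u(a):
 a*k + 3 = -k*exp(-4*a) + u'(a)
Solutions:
 u(a) = C1 + a^2*k/2 + 3*a - k*exp(-4*a)/4


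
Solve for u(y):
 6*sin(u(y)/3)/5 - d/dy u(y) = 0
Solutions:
 -6*y/5 + 3*log(cos(u(y)/3) - 1)/2 - 3*log(cos(u(y)/3) + 1)/2 = C1


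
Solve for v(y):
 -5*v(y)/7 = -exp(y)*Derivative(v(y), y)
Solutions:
 v(y) = C1*exp(-5*exp(-y)/7)


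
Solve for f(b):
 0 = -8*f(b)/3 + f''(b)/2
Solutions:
 f(b) = C1*exp(-4*sqrt(3)*b/3) + C2*exp(4*sqrt(3)*b/3)


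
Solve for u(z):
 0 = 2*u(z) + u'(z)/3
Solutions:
 u(z) = C1*exp(-6*z)


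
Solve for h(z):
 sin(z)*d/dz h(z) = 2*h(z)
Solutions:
 h(z) = C1*(cos(z) - 1)/(cos(z) + 1)


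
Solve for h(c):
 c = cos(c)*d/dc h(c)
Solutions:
 h(c) = C1 + Integral(c/cos(c), c)


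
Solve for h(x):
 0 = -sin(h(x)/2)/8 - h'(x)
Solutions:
 x/8 + log(cos(h(x)/2) - 1) - log(cos(h(x)/2) + 1) = C1


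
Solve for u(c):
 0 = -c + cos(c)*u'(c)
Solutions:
 u(c) = C1 + Integral(c/cos(c), c)


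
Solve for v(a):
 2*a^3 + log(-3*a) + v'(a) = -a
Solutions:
 v(a) = C1 - a^4/2 - a^2/2 - a*log(-a) + a*(1 - log(3))


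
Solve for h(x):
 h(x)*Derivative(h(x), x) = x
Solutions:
 h(x) = -sqrt(C1 + x^2)
 h(x) = sqrt(C1 + x^2)


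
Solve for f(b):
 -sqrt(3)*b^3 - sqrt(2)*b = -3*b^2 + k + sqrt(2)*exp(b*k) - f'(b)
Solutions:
 f(b) = C1 + sqrt(3)*b^4/4 - b^3 + sqrt(2)*b^2/2 + b*k + sqrt(2)*exp(b*k)/k


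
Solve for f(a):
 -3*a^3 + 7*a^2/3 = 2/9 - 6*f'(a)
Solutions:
 f(a) = C1 + a^4/8 - 7*a^3/54 + a/27


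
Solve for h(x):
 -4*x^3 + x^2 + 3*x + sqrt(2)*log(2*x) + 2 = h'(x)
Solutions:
 h(x) = C1 - x^4 + x^3/3 + 3*x^2/2 + sqrt(2)*x*log(x) - sqrt(2)*x + sqrt(2)*x*log(2) + 2*x


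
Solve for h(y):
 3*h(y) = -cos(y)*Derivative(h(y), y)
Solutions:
 h(y) = C1*(sin(y) - 1)^(3/2)/(sin(y) + 1)^(3/2)


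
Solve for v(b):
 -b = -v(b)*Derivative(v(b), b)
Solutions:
 v(b) = -sqrt(C1 + b^2)
 v(b) = sqrt(C1 + b^2)


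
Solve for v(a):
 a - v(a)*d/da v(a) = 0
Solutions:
 v(a) = -sqrt(C1 + a^2)
 v(a) = sqrt(C1 + a^2)


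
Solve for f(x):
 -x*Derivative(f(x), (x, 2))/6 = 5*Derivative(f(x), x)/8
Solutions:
 f(x) = C1 + C2/x^(11/4)


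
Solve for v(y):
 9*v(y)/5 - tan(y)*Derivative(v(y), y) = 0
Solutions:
 v(y) = C1*sin(y)^(9/5)


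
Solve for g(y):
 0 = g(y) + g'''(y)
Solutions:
 g(y) = C3*exp(-y) + (C1*sin(sqrt(3)*y/2) + C2*cos(sqrt(3)*y/2))*exp(y/2)


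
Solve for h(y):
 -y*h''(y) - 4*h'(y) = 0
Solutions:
 h(y) = C1 + C2/y^3


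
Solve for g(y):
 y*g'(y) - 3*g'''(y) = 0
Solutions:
 g(y) = C1 + Integral(C2*airyai(3^(2/3)*y/3) + C3*airybi(3^(2/3)*y/3), y)


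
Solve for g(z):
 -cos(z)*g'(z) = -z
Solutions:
 g(z) = C1 + Integral(z/cos(z), z)


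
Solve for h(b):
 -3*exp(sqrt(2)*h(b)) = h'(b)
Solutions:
 h(b) = sqrt(2)*(2*log(1/(C1 + 3*b)) - log(2))/4


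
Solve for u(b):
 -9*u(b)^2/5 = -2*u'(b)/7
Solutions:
 u(b) = -10/(C1 + 63*b)


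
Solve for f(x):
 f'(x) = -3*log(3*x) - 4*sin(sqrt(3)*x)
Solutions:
 f(x) = C1 - 3*x*log(x) - 3*x*log(3) + 3*x + 4*sqrt(3)*cos(sqrt(3)*x)/3


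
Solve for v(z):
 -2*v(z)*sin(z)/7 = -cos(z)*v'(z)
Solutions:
 v(z) = C1/cos(z)^(2/7)


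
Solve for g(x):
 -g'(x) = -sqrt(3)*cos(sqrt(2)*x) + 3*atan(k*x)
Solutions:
 g(x) = C1 - 3*Piecewise((x*atan(k*x) - log(k^2*x^2 + 1)/(2*k), Ne(k, 0)), (0, True)) + sqrt(6)*sin(sqrt(2)*x)/2


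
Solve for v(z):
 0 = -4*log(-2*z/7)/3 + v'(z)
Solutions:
 v(z) = C1 + 4*z*log(-z)/3 + 4*z*(-log(7) - 1 + log(2))/3


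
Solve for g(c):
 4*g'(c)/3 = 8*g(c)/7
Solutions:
 g(c) = C1*exp(6*c/7)


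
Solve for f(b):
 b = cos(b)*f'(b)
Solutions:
 f(b) = C1 + Integral(b/cos(b), b)


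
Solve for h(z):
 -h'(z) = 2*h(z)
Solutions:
 h(z) = C1*exp(-2*z)


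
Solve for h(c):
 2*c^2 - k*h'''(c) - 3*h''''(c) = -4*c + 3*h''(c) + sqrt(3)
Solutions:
 h(c) = C1 + C2*c + C3*exp(c*(-k + sqrt(k^2 - 36))/6) + C4*exp(-c*(k + sqrt(k^2 - 36))/6) + c^4/18 + 2*c^3*(3 - k)/27 + c^2*(4*k^2 - 12*k - 36 - 9*sqrt(3))/54


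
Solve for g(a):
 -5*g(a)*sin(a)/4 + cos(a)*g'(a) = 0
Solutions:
 g(a) = C1/cos(a)^(5/4)


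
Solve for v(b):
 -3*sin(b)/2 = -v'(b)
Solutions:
 v(b) = C1 - 3*cos(b)/2


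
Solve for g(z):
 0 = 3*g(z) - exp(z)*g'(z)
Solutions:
 g(z) = C1*exp(-3*exp(-z))


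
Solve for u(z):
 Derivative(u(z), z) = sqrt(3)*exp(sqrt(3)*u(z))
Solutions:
 u(z) = sqrt(3)*(2*log(-1/(C1 + sqrt(3)*z)) - log(3))/6


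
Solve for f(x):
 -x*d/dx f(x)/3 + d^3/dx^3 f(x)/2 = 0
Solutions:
 f(x) = C1 + Integral(C2*airyai(2^(1/3)*3^(2/3)*x/3) + C3*airybi(2^(1/3)*3^(2/3)*x/3), x)


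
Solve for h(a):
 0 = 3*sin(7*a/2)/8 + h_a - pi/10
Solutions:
 h(a) = C1 + pi*a/10 + 3*cos(7*a/2)/28


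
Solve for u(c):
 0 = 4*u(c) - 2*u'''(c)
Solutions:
 u(c) = C3*exp(2^(1/3)*c) + (C1*sin(2^(1/3)*sqrt(3)*c/2) + C2*cos(2^(1/3)*sqrt(3)*c/2))*exp(-2^(1/3)*c/2)


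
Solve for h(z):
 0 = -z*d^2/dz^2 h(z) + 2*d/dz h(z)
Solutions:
 h(z) = C1 + C2*z^3


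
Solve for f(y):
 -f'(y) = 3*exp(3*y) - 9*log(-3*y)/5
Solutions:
 f(y) = C1 + 9*y*log(-y)/5 + 9*y*(-1 + log(3))/5 - exp(3*y)


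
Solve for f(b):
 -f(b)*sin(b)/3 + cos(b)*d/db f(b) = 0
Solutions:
 f(b) = C1/cos(b)^(1/3)


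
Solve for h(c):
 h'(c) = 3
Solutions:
 h(c) = C1 + 3*c


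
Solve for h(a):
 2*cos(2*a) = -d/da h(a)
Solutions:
 h(a) = C1 - sin(2*a)


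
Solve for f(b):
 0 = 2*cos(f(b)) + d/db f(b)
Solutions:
 f(b) = pi - asin((C1 + exp(4*b))/(C1 - exp(4*b)))
 f(b) = asin((C1 + exp(4*b))/(C1 - exp(4*b)))


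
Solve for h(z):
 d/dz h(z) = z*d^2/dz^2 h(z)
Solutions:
 h(z) = C1 + C2*z^2


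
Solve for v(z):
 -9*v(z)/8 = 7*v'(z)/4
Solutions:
 v(z) = C1*exp(-9*z/14)


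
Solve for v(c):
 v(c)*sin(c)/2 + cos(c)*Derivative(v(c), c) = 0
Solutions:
 v(c) = C1*sqrt(cos(c))


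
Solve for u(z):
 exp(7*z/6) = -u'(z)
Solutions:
 u(z) = C1 - 6*exp(7*z/6)/7


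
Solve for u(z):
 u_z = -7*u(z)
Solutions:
 u(z) = C1*exp(-7*z)


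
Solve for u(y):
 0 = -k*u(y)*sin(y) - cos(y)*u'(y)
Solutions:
 u(y) = C1*exp(k*log(cos(y)))


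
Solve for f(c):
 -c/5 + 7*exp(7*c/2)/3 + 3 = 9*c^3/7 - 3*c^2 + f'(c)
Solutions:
 f(c) = C1 - 9*c^4/28 + c^3 - c^2/10 + 3*c + 2*exp(7*c/2)/3


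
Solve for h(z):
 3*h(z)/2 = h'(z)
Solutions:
 h(z) = C1*exp(3*z/2)


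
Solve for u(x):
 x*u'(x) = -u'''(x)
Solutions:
 u(x) = C1 + Integral(C2*airyai(-x) + C3*airybi(-x), x)


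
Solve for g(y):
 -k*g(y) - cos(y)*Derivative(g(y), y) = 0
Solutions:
 g(y) = C1*exp(k*(log(sin(y) - 1) - log(sin(y) + 1))/2)


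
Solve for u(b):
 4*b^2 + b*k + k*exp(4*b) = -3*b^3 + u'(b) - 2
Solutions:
 u(b) = C1 + 3*b^4/4 + 4*b^3/3 + b^2*k/2 + 2*b + k*exp(4*b)/4


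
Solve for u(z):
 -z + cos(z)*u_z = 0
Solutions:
 u(z) = C1 + Integral(z/cos(z), z)


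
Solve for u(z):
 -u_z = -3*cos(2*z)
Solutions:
 u(z) = C1 + 3*sin(2*z)/2


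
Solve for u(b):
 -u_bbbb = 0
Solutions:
 u(b) = C1 + C2*b + C3*b^2 + C4*b^3


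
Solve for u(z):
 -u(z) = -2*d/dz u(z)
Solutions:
 u(z) = C1*exp(z/2)


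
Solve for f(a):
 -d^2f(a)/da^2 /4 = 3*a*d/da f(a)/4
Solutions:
 f(a) = C1 + C2*erf(sqrt(6)*a/2)


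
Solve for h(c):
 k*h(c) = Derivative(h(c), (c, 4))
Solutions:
 h(c) = C1*exp(-c*k^(1/4)) + C2*exp(c*k^(1/4)) + C3*exp(-I*c*k^(1/4)) + C4*exp(I*c*k^(1/4))


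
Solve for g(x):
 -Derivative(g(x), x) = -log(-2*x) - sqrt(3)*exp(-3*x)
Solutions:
 g(x) = C1 + x*log(-x) + x*(-1 + log(2)) - sqrt(3)*exp(-3*x)/3


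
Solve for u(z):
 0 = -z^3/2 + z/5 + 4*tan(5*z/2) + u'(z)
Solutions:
 u(z) = C1 + z^4/8 - z^2/10 + 8*log(cos(5*z/2))/5


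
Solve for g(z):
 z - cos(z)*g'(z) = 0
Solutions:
 g(z) = C1 + Integral(z/cos(z), z)


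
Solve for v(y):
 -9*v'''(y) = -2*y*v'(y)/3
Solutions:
 v(y) = C1 + Integral(C2*airyai(2^(1/3)*y/3) + C3*airybi(2^(1/3)*y/3), y)


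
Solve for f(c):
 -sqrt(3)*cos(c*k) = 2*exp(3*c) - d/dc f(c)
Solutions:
 f(c) = C1 + 2*exp(3*c)/3 + sqrt(3)*sin(c*k)/k


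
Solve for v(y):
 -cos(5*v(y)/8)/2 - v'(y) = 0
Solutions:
 y/2 - 4*log(sin(5*v(y)/8) - 1)/5 + 4*log(sin(5*v(y)/8) + 1)/5 = C1


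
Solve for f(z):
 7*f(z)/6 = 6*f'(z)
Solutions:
 f(z) = C1*exp(7*z/36)


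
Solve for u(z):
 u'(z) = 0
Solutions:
 u(z) = C1


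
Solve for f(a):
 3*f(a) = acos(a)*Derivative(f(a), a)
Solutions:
 f(a) = C1*exp(3*Integral(1/acos(a), a))


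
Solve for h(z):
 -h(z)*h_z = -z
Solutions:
 h(z) = -sqrt(C1 + z^2)
 h(z) = sqrt(C1 + z^2)


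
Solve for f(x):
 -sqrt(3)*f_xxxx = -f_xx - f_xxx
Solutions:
 f(x) = C1 + C2*x + C3*exp(sqrt(3)*x*(1 - sqrt(1 + 4*sqrt(3)))/6) + C4*exp(sqrt(3)*x*(1 + sqrt(1 + 4*sqrt(3)))/6)


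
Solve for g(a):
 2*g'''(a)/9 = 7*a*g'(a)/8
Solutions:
 g(a) = C1 + Integral(C2*airyai(2^(2/3)*63^(1/3)*a/4) + C3*airybi(2^(2/3)*63^(1/3)*a/4), a)


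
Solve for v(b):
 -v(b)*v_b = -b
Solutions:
 v(b) = -sqrt(C1 + b^2)
 v(b) = sqrt(C1 + b^2)


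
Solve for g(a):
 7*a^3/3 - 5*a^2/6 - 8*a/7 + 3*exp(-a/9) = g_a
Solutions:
 g(a) = C1 + 7*a^4/12 - 5*a^3/18 - 4*a^2/7 - 27*exp(-a/9)


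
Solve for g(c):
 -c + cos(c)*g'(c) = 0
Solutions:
 g(c) = C1 + Integral(c/cos(c), c)


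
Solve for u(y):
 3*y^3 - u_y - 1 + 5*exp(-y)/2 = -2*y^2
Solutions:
 u(y) = C1 + 3*y^4/4 + 2*y^3/3 - y - 5*exp(-y)/2


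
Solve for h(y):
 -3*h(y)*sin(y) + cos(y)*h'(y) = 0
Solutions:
 h(y) = C1/cos(y)^3


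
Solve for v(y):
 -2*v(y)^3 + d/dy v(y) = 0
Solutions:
 v(y) = -sqrt(2)*sqrt(-1/(C1 + 2*y))/2
 v(y) = sqrt(2)*sqrt(-1/(C1 + 2*y))/2


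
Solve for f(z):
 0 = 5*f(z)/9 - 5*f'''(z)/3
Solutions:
 f(z) = C3*exp(3^(2/3)*z/3) + (C1*sin(3^(1/6)*z/2) + C2*cos(3^(1/6)*z/2))*exp(-3^(2/3)*z/6)


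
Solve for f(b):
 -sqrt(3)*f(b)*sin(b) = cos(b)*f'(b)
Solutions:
 f(b) = C1*cos(b)^(sqrt(3))


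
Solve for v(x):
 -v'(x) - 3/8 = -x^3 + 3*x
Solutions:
 v(x) = C1 + x^4/4 - 3*x^2/2 - 3*x/8


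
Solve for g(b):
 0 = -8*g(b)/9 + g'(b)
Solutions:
 g(b) = C1*exp(8*b/9)


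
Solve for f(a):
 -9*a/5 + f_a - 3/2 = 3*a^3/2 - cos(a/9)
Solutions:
 f(a) = C1 + 3*a^4/8 + 9*a^2/10 + 3*a/2 - 9*sin(a/9)


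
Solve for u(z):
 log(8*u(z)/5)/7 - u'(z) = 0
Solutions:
 -7*Integral(1/(log(_y) - log(5) + 3*log(2)), (_y, u(z))) = C1 - z


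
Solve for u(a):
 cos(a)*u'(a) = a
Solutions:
 u(a) = C1 + Integral(a/cos(a), a)


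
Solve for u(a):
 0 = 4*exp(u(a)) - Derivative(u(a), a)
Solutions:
 u(a) = log(-1/(C1 + 4*a))


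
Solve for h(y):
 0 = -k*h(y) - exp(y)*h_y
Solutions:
 h(y) = C1*exp(k*exp(-y))


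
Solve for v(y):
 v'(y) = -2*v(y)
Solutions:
 v(y) = C1*exp(-2*y)


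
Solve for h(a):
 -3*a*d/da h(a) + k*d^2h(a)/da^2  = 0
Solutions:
 h(a) = C1 + C2*erf(sqrt(6)*a*sqrt(-1/k)/2)/sqrt(-1/k)


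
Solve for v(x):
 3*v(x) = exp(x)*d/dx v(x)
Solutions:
 v(x) = C1*exp(-3*exp(-x))


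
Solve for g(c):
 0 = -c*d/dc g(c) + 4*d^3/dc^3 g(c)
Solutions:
 g(c) = C1 + Integral(C2*airyai(2^(1/3)*c/2) + C3*airybi(2^(1/3)*c/2), c)


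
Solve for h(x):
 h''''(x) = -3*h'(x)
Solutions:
 h(x) = C1 + C4*exp(-3^(1/3)*x) + (C2*sin(3^(5/6)*x/2) + C3*cos(3^(5/6)*x/2))*exp(3^(1/3)*x/2)


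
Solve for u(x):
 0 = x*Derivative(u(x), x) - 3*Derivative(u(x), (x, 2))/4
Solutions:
 u(x) = C1 + C2*erfi(sqrt(6)*x/3)


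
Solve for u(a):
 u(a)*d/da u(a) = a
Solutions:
 u(a) = -sqrt(C1 + a^2)
 u(a) = sqrt(C1 + a^2)


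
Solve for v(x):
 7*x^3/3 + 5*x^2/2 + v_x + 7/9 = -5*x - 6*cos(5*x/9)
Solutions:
 v(x) = C1 - 7*x^4/12 - 5*x^3/6 - 5*x^2/2 - 7*x/9 - 54*sin(5*x/9)/5


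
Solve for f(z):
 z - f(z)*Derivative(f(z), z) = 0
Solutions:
 f(z) = -sqrt(C1 + z^2)
 f(z) = sqrt(C1 + z^2)


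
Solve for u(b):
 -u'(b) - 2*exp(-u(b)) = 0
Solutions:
 u(b) = log(C1 - 2*b)


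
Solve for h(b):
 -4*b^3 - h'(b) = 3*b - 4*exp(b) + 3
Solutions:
 h(b) = C1 - b^4 - 3*b^2/2 - 3*b + 4*exp(b)


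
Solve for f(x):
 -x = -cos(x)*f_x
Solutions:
 f(x) = C1 + Integral(x/cos(x), x)


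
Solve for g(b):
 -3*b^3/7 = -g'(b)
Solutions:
 g(b) = C1 + 3*b^4/28


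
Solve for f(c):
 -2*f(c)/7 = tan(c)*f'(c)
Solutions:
 f(c) = C1/sin(c)^(2/7)


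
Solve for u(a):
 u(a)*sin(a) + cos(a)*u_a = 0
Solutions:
 u(a) = C1*cos(a)


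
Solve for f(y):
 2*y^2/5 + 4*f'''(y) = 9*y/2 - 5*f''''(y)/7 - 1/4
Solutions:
 f(y) = C1 + C2*y + C3*y^2 + C4*exp(-28*y/5) - y^5/600 + 65*y^4/1344 - 141*y^3/3136


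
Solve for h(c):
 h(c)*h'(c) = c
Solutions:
 h(c) = -sqrt(C1 + c^2)
 h(c) = sqrt(C1 + c^2)


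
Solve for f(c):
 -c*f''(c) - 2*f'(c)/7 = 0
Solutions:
 f(c) = C1 + C2*c^(5/7)


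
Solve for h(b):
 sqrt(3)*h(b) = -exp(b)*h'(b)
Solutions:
 h(b) = C1*exp(sqrt(3)*exp(-b))


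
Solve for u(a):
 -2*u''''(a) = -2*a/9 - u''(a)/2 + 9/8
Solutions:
 u(a) = C1 + C2*a + C3*exp(-a/2) + C4*exp(a/2) - 2*a^3/27 + 9*a^2/8


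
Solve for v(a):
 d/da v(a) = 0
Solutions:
 v(a) = C1


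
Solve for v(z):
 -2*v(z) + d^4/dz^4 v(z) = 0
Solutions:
 v(z) = C1*exp(-2^(1/4)*z) + C2*exp(2^(1/4)*z) + C3*sin(2^(1/4)*z) + C4*cos(2^(1/4)*z)


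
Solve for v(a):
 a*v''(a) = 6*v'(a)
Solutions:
 v(a) = C1 + C2*a^7


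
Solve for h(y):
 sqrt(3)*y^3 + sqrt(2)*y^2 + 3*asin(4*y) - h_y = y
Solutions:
 h(y) = C1 + sqrt(3)*y^4/4 + sqrt(2)*y^3/3 - y^2/2 + 3*y*asin(4*y) + 3*sqrt(1 - 16*y^2)/4


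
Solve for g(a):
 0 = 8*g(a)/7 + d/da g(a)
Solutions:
 g(a) = C1*exp(-8*a/7)


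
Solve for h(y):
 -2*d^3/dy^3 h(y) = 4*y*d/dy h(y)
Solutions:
 h(y) = C1 + Integral(C2*airyai(-2^(1/3)*y) + C3*airybi(-2^(1/3)*y), y)


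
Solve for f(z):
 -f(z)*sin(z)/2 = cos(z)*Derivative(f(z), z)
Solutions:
 f(z) = C1*sqrt(cos(z))


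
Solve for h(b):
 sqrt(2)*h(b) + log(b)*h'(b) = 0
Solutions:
 h(b) = C1*exp(-sqrt(2)*li(b))


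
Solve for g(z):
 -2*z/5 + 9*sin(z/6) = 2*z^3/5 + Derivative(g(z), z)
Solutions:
 g(z) = C1 - z^4/10 - z^2/5 - 54*cos(z/6)


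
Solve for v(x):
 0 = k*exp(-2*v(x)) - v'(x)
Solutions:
 v(x) = log(-sqrt(C1 + 2*k*x))
 v(x) = log(C1 + 2*k*x)/2


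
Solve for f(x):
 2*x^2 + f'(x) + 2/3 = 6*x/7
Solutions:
 f(x) = C1 - 2*x^3/3 + 3*x^2/7 - 2*x/3


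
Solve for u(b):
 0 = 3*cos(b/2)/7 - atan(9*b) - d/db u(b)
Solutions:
 u(b) = C1 - b*atan(9*b) + log(81*b^2 + 1)/18 + 6*sin(b/2)/7


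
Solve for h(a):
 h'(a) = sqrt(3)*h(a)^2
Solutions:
 h(a) = -1/(C1 + sqrt(3)*a)


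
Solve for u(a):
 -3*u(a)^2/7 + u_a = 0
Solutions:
 u(a) = -7/(C1 + 3*a)


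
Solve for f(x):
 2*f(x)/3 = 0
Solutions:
 f(x) = 0


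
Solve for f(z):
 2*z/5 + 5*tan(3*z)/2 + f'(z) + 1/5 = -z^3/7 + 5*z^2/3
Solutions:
 f(z) = C1 - z^4/28 + 5*z^3/9 - z^2/5 - z/5 + 5*log(cos(3*z))/6


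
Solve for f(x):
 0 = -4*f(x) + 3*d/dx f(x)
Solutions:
 f(x) = C1*exp(4*x/3)


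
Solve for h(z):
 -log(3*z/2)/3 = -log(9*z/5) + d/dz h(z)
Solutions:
 h(z) = C1 + 2*z*log(z)/3 - z*log(5) - 2*z/3 + z*log(2)/3 + 5*z*log(3)/3


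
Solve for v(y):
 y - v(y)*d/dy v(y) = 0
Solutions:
 v(y) = -sqrt(C1 + y^2)
 v(y) = sqrt(C1 + y^2)


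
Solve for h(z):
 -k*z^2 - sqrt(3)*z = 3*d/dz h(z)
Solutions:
 h(z) = C1 - k*z^3/9 - sqrt(3)*z^2/6


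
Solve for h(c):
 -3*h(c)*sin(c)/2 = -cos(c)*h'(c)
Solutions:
 h(c) = C1/cos(c)^(3/2)


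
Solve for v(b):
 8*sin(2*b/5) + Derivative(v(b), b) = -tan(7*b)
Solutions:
 v(b) = C1 + log(cos(7*b))/7 + 20*cos(2*b/5)


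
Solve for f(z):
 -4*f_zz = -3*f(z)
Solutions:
 f(z) = C1*exp(-sqrt(3)*z/2) + C2*exp(sqrt(3)*z/2)


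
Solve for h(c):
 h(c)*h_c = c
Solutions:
 h(c) = -sqrt(C1 + c^2)
 h(c) = sqrt(C1 + c^2)


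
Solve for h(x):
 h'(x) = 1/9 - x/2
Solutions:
 h(x) = C1 - x^2/4 + x/9


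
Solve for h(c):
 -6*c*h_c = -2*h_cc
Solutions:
 h(c) = C1 + C2*erfi(sqrt(6)*c/2)


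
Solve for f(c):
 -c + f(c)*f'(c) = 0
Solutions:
 f(c) = -sqrt(C1 + c^2)
 f(c) = sqrt(C1 + c^2)


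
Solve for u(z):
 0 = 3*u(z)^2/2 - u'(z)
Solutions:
 u(z) = -2/(C1 + 3*z)


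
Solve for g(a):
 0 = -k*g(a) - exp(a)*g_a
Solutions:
 g(a) = C1*exp(k*exp(-a))


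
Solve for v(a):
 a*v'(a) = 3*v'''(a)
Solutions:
 v(a) = C1 + Integral(C2*airyai(3^(2/3)*a/3) + C3*airybi(3^(2/3)*a/3), a)


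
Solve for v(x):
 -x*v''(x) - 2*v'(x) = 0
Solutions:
 v(x) = C1 + C2/x


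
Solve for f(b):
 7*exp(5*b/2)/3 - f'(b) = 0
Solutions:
 f(b) = C1 + 14*exp(5*b/2)/15


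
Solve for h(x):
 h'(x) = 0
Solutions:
 h(x) = C1


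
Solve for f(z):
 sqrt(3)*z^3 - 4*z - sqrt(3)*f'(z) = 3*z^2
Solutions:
 f(z) = C1 + z^4/4 - sqrt(3)*z^3/3 - 2*sqrt(3)*z^2/3


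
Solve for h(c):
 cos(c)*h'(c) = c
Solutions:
 h(c) = C1 + Integral(c/cos(c), c)


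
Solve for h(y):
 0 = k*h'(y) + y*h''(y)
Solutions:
 h(y) = C1 + y^(1 - re(k))*(C2*sin(log(y)*Abs(im(k))) + C3*cos(log(y)*im(k)))


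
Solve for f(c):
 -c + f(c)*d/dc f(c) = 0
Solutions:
 f(c) = -sqrt(C1 + c^2)
 f(c) = sqrt(C1 + c^2)


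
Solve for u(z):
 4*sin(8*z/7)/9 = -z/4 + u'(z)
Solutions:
 u(z) = C1 + z^2/8 - 7*cos(8*z/7)/18


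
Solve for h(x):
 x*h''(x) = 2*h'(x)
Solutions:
 h(x) = C1 + C2*x^3


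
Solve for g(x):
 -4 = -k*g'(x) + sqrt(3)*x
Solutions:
 g(x) = C1 + sqrt(3)*x^2/(2*k) + 4*x/k


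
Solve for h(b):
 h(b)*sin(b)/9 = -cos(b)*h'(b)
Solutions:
 h(b) = C1*cos(b)^(1/9)


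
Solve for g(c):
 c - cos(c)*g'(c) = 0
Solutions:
 g(c) = C1 + Integral(c/cos(c), c)


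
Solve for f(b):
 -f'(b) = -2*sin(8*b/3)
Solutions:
 f(b) = C1 - 3*cos(8*b/3)/4


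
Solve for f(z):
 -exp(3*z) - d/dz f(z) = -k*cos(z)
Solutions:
 f(z) = C1 + k*sin(z) - exp(3*z)/3


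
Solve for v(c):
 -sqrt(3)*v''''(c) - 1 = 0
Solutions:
 v(c) = C1 + C2*c + C3*c^2 + C4*c^3 - sqrt(3)*c^4/72


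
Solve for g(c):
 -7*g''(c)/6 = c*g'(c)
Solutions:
 g(c) = C1 + C2*erf(sqrt(21)*c/7)


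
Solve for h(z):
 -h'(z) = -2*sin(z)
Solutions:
 h(z) = C1 - 2*cos(z)


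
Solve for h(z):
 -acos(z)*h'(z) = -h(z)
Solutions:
 h(z) = C1*exp(Integral(1/acos(z), z))


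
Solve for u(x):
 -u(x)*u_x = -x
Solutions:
 u(x) = -sqrt(C1 + x^2)
 u(x) = sqrt(C1 + x^2)


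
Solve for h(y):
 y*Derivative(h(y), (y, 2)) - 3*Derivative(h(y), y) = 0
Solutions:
 h(y) = C1 + C2*y^4


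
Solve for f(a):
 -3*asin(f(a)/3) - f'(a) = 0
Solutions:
 Integral(1/asin(_y/3), (_y, f(a))) = C1 - 3*a


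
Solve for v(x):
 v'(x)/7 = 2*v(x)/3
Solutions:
 v(x) = C1*exp(14*x/3)


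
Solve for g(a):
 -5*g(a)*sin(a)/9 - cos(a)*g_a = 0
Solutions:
 g(a) = C1*cos(a)^(5/9)


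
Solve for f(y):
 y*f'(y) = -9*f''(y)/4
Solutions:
 f(y) = C1 + C2*erf(sqrt(2)*y/3)


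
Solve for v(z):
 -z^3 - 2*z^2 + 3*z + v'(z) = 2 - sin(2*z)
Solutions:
 v(z) = C1 + z^4/4 + 2*z^3/3 - 3*z^2/2 + 2*z + cos(2*z)/2


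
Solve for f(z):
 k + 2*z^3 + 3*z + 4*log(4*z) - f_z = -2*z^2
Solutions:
 f(z) = C1 + k*z + z^4/2 + 2*z^3/3 + 3*z^2/2 + 4*z*log(z) - 4*z + z*log(256)


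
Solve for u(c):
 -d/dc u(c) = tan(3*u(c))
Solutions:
 u(c) = -asin(C1*exp(-3*c))/3 + pi/3
 u(c) = asin(C1*exp(-3*c))/3


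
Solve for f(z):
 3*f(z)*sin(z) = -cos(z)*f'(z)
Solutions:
 f(z) = C1*cos(z)^3


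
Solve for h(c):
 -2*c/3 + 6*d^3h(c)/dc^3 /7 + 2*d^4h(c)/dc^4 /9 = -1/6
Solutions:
 h(c) = C1 + C2*c + C3*c^2 + C4*exp(-27*c/7) + 7*c^4/216 - 385*c^3/5832


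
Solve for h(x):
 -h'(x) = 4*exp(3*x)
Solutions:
 h(x) = C1 - 4*exp(3*x)/3


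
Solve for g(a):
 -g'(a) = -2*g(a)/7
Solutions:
 g(a) = C1*exp(2*a/7)


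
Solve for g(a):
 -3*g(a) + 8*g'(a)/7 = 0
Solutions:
 g(a) = C1*exp(21*a/8)


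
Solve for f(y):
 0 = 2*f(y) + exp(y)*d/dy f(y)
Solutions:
 f(y) = C1*exp(2*exp(-y))


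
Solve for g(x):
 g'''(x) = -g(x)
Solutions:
 g(x) = C3*exp(-x) + (C1*sin(sqrt(3)*x/2) + C2*cos(sqrt(3)*x/2))*exp(x/2)


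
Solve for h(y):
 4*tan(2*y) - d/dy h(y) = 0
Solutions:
 h(y) = C1 - 2*log(cos(2*y))


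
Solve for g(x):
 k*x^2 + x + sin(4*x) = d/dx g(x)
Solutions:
 g(x) = C1 + k*x^3/3 + x^2/2 - cos(4*x)/4


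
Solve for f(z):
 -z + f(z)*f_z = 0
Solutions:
 f(z) = -sqrt(C1 + z^2)
 f(z) = sqrt(C1 + z^2)


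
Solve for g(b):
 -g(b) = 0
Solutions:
 g(b) = 0


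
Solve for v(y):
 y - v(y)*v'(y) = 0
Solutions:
 v(y) = -sqrt(C1 + y^2)
 v(y) = sqrt(C1 + y^2)


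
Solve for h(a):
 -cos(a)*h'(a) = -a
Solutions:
 h(a) = C1 + Integral(a/cos(a), a)


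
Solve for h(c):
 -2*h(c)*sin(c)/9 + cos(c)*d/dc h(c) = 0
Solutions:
 h(c) = C1/cos(c)^(2/9)


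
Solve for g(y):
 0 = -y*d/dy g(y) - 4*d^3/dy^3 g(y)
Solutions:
 g(y) = C1 + Integral(C2*airyai(-2^(1/3)*y/2) + C3*airybi(-2^(1/3)*y/2), y)


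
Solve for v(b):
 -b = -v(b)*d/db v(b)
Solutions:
 v(b) = -sqrt(C1 + b^2)
 v(b) = sqrt(C1 + b^2)


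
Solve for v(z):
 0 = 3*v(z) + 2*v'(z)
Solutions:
 v(z) = C1*exp(-3*z/2)


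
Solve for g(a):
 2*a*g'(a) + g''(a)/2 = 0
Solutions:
 g(a) = C1 + C2*erf(sqrt(2)*a)


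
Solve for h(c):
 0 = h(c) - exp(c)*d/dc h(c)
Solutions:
 h(c) = C1*exp(-exp(-c))


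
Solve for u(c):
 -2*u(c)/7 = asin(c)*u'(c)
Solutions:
 u(c) = C1*exp(-2*Integral(1/asin(c), c)/7)


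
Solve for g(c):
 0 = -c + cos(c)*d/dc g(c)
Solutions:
 g(c) = C1 + Integral(c/cos(c), c)


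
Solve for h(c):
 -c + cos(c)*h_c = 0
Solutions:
 h(c) = C1 + Integral(c/cos(c), c)


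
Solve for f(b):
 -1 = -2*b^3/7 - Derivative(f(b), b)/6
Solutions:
 f(b) = C1 - 3*b^4/7 + 6*b


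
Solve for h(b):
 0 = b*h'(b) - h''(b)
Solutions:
 h(b) = C1 + C2*erfi(sqrt(2)*b/2)


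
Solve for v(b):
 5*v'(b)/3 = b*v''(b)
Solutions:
 v(b) = C1 + C2*b^(8/3)


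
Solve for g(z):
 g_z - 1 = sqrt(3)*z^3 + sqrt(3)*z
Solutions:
 g(z) = C1 + sqrt(3)*z^4/4 + sqrt(3)*z^2/2 + z


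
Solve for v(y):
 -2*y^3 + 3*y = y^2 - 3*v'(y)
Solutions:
 v(y) = C1 + y^4/6 + y^3/9 - y^2/2


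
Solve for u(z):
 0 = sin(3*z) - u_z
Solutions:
 u(z) = C1 - cos(3*z)/3


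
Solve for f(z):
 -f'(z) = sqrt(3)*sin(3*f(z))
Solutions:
 f(z) = -acos((-C1 - exp(6*sqrt(3)*z))/(C1 - exp(6*sqrt(3)*z)))/3 + 2*pi/3
 f(z) = acos((-C1 - exp(6*sqrt(3)*z))/(C1 - exp(6*sqrt(3)*z)))/3


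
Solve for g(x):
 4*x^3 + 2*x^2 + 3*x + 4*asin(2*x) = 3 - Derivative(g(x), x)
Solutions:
 g(x) = C1 - x^4 - 2*x^3/3 - 3*x^2/2 - 4*x*asin(2*x) + 3*x - 2*sqrt(1 - 4*x^2)


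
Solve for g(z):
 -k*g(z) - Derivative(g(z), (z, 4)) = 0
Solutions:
 g(z) = C1*exp(-z*(-k)^(1/4)) + C2*exp(z*(-k)^(1/4)) + C3*exp(-I*z*(-k)^(1/4)) + C4*exp(I*z*(-k)^(1/4))


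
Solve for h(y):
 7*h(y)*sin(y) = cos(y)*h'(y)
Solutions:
 h(y) = C1/cos(y)^7


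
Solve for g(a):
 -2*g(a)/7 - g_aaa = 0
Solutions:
 g(a) = C3*exp(-2^(1/3)*7^(2/3)*a/7) + (C1*sin(2^(1/3)*sqrt(3)*7^(2/3)*a/14) + C2*cos(2^(1/3)*sqrt(3)*7^(2/3)*a/14))*exp(2^(1/3)*7^(2/3)*a/14)


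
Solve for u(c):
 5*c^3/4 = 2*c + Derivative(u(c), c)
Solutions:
 u(c) = C1 + 5*c^4/16 - c^2


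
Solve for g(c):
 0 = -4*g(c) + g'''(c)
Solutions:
 g(c) = C3*exp(2^(2/3)*c) + (C1*sin(2^(2/3)*sqrt(3)*c/2) + C2*cos(2^(2/3)*sqrt(3)*c/2))*exp(-2^(2/3)*c/2)
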